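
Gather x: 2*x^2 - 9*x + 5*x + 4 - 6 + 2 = 2*x^2 - 4*x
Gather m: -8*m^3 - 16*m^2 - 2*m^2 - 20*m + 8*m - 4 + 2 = -8*m^3 - 18*m^2 - 12*m - 2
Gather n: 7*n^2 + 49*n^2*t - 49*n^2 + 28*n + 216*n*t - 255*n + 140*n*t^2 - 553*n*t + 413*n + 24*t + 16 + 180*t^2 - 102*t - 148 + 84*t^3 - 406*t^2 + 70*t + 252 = n^2*(49*t - 42) + n*(140*t^2 - 337*t + 186) + 84*t^3 - 226*t^2 - 8*t + 120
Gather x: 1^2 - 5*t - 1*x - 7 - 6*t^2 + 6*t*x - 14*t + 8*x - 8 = -6*t^2 - 19*t + x*(6*t + 7) - 14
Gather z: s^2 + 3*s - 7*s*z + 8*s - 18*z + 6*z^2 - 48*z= s^2 + 11*s + 6*z^2 + z*(-7*s - 66)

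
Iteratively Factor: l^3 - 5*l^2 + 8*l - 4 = (l - 1)*(l^2 - 4*l + 4) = (l - 2)*(l - 1)*(l - 2)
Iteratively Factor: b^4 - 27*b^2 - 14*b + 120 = (b - 5)*(b^3 + 5*b^2 - 2*b - 24) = (b - 5)*(b + 4)*(b^2 + b - 6) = (b - 5)*(b - 2)*(b + 4)*(b + 3)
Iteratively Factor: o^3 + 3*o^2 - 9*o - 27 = (o - 3)*(o^2 + 6*o + 9) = (o - 3)*(o + 3)*(o + 3)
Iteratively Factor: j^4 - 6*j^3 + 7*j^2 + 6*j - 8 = (j - 2)*(j^3 - 4*j^2 - j + 4) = (j - 2)*(j + 1)*(j^2 - 5*j + 4) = (j - 2)*(j - 1)*(j + 1)*(j - 4)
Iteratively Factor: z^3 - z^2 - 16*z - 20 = (z + 2)*(z^2 - 3*z - 10) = (z - 5)*(z + 2)*(z + 2)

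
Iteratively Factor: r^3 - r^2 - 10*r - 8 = (r + 2)*(r^2 - 3*r - 4) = (r + 1)*(r + 2)*(r - 4)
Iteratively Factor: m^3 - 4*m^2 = (m)*(m^2 - 4*m) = m^2*(m - 4)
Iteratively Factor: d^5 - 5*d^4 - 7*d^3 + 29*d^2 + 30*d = (d)*(d^4 - 5*d^3 - 7*d^2 + 29*d + 30) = d*(d + 1)*(d^3 - 6*d^2 - d + 30) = d*(d + 1)*(d + 2)*(d^2 - 8*d + 15) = d*(d - 3)*(d + 1)*(d + 2)*(d - 5)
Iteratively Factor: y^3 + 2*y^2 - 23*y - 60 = (y + 4)*(y^2 - 2*y - 15) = (y + 3)*(y + 4)*(y - 5)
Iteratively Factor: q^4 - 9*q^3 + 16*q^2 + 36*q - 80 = (q - 5)*(q^3 - 4*q^2 - 4*q + 16) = (q - 5)*(q - 2)*(q^2 - 2*q - 8) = (q - 5)*(q - 4)*(q - 2)*(q + 2)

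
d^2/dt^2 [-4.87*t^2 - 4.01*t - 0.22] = -9.74000000000000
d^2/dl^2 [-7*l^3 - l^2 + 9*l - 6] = -42*l - 2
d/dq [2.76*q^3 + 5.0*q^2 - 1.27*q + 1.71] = 8.28*q^2 + 10.0*q - 1.27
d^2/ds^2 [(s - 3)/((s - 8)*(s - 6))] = 2*(s^3 - 9*s^2 - 18*s + 228)/(s^6 - 42*s^5 + 732*s^4 - 6776*s^3 + 35136*s^2 - 96768*s + 110592)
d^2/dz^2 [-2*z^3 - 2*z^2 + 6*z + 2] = -12*z - 4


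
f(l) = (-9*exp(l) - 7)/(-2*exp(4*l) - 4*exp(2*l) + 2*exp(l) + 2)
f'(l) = (-9*exp(l) - 7)*(8*exp(4*l) + 8*exp(2*l) - 2*exp(l))/(-2*exp(4*l) - 4*exp(2*l) + 2*exp(l) + 2)^2 - 9*exp(l)/(-2*exp(4*l) - 4*exp(2*l) + 2*exp(l) + 2)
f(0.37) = 1.63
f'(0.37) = -5.46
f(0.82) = 0.41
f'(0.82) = -1.21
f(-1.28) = -4.25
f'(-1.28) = -1.33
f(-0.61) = -6.87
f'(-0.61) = -10.65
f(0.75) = 0.50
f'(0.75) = -1.50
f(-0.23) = -53.02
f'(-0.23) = -1347.73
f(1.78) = 0.02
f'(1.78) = -0.07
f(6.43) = 0.00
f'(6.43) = -0.00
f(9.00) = 0.00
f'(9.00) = 0.00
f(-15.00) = -3.50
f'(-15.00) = 0.00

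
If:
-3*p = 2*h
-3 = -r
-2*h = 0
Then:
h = 0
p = 0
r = 3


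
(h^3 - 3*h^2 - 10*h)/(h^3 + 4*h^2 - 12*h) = (h^2 - 3*h - 10)/(h^2 + 4*h - 12)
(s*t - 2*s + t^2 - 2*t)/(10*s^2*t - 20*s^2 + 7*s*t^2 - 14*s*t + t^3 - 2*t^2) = (s + t)/(10*s^2 + 7*s*t + t^2)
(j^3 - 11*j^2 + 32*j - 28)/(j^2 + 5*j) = (j^3 - 11*j^2 + 32*j - 28)/(j*(j + 5))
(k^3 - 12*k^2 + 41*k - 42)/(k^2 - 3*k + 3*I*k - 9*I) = (k^2 - 9*k + 14)/(k + 3*I)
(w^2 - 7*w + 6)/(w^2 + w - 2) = (w - 6)/(w + 2)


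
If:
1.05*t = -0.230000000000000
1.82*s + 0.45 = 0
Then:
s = -0.25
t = -0.22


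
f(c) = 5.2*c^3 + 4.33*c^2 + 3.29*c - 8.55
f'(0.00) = 3.29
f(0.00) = -8.55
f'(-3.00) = 117.71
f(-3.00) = -119.85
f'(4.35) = 336.15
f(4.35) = 515.72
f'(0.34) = 8.04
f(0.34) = -6.73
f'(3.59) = 235.43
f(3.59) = 299.66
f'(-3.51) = 165.09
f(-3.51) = -191.62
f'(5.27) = 482.19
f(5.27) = 890.13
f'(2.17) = 95.54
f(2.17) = 72.11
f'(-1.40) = 21.74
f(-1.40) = -18.94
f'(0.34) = 8.04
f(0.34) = -6.73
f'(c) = 15.6*c^2 + 8.66*c + 3.29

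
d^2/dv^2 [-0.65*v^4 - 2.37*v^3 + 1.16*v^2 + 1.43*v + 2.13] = -7.8*v^2 - 14.22*v + 2.32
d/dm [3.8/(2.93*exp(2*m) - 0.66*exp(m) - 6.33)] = (2.508 - 22.268*exp(m))*exp(m)/(-2.93*exp(2*m) + 0.66*exp(m) + 6.33)^2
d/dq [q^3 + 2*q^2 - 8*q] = 3*q^2 + 4*q - 8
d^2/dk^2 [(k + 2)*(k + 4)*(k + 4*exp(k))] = 4*k^2*exp(k) + 40*k*exp(k) + 6*k + 88*exp(k) + 12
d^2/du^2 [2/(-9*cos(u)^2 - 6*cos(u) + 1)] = 3*(216*sin(u)^4 - 156*sin(u)^2 - 131*cos(u) + 27*cos(3*u) - 120)/(-9*sin(u)^2 + 6*cos(u) + 8)^3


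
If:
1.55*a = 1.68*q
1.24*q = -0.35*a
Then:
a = 0.00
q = 0.00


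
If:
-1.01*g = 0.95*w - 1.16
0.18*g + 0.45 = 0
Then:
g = -2.50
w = 3.88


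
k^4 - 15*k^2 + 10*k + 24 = (k - 3)*(k - 2)*(k + 1)*(k + 4)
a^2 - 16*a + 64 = (a - 8)^2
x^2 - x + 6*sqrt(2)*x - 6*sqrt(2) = (x - 1)*(x + 6*sqrt(2))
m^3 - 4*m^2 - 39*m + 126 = (m - 7)*(m - 3)*(m + 6)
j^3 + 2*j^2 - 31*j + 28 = (j - 4)*(j - 1)*(j + 7)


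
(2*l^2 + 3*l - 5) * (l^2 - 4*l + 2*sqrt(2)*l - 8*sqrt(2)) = 2*l^4 - 5*l^3 + 4*sqrt(2)*l^3 - 17*l^2 - 10*sqrt(2)*l^2 - 34*sqrt(2)*l + 20*l + 40*sqrt(2)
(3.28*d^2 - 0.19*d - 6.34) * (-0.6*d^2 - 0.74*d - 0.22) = -1.968*d^4 - 2.3132*d^3 + 3.223*d^2 + 4.7334*d + 1.3948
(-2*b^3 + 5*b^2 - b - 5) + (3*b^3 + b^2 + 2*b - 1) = b^3 + 6*b^2 + b - 6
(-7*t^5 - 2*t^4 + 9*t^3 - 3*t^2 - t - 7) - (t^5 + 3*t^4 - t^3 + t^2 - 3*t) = -8*t^5 - 5*t^4 + 10*t^3 - 4*t^2 + 2*t - 7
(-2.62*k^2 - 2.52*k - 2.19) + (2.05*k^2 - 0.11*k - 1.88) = -0.57*k^2 - 2.63*k - 4.07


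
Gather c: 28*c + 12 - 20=28*c - 8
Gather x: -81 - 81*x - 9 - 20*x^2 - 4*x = -20*x^2 - 85*x - 90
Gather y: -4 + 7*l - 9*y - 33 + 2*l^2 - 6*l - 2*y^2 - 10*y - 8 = 2*l^2 + l - 2*y^2 - 19*y - 45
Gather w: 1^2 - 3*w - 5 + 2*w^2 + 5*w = 2*w^2 + 2*w - 4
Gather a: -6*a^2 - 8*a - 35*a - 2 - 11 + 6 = -6*a^2 - 43*a - 7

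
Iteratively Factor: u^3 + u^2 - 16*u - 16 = (u - 4)*(u^2 + 5*u + 4) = (u - 4)*(u + 1)*(u + 4)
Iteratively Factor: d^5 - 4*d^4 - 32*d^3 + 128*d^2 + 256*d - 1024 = (d - 4)*(d^4 - 32*d^2 + 256) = (d - 4)^2*(d^3 + 4*d^2 - 16*d - 64) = (d - 4)^3*(d^2 + 8*d + 16) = (d - 4)^3*(d + 4)*(d + 4)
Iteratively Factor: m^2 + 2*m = (m + 2)*(m)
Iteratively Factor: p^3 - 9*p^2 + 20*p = (p - 4)*(p^2 - 5*p) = (p - 5)*(p - 4)*(p)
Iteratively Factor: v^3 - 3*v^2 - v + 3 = (v + 1)*(v^2 - 4*v + 3) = (v - 1)*(v + 1)*(v - 3)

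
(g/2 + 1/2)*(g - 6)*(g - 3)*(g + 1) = g^4/2 - 7*g^3/2 + g^2/2 + 27*g/2 + 9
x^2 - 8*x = x*(x - 8)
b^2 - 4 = (b - 2)*(b + 2)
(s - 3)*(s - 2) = s^2 - 5*s + 6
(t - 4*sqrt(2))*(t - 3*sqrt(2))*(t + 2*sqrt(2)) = t^3 - 5*sqrt(2)*t^2 - 4*t + 48*sqrt(2)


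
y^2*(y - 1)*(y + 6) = y^4 + 5*y^3 - 6*y^2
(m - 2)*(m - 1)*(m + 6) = m^3 + 3*m^2 - 16*m + 12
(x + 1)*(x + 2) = x^2 + 3*x + 2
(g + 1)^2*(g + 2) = g^3 + 4*g^2 + 5*g + 2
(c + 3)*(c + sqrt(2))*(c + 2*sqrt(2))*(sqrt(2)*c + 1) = sqrt(2)*c^4 + 3*sqrt(2)*c^3 + 7*c^3 + 7*sqrt(2)*c^2 + 21*c^2 + 4*c + 21*sqrt(2)*c + 12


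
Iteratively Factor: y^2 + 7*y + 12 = (y + 4)*(y + 3)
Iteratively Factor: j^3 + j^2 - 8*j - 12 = (j - 3)*(j^2 + 4*j + 4) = (j - 3)*(j + 2)*(j + 2)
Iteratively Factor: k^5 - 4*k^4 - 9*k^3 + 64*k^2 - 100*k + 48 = (k - 1)*(k^4 - 3*k^3 - 12*k^2 + 52*k - 48) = (k - 3)*(k - 1)*(k^3 - 12*k + 16) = (k - 3)*(k - 2)*(k - 1)*(k^2 + 2*k - 8) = (k - 3)*(k - 2)*(k - 1)*(k + 4)*(k - 2)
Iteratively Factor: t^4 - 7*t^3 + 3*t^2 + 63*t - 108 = (t - 3)*(t^3 - 4*t^2 - 9*t + 36) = (t - 4)*(t - 3)*(t^2 - 9) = (t - 4)*(t - 3)*(t + 3)*(t - 3)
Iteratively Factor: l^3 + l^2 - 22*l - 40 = (l + 2)*(l^2 - l - 20) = (l - 5)*(l + 2)*(l + 4)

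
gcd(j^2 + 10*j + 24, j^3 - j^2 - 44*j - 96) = j + 4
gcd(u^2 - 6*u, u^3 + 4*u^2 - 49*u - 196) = 1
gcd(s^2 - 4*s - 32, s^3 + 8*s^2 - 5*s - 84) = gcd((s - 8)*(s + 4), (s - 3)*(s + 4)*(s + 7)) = s + 4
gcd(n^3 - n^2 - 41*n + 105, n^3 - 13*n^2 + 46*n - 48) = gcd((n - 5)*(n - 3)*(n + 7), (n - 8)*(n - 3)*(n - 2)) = n - 3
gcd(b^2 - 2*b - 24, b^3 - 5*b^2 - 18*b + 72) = b^2 - 2*b - 24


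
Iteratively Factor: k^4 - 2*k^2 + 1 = (k + 1)*(k^3 - k^2 - k + 1) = (k - 1)*(k + 1)*(k^2 - 1) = (k - 1)*(k + 1)^2*(k - 1)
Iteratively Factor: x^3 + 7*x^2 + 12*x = (x + 4)*(x^2 + 3*x) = (x + 3)*(x + 4)*(x)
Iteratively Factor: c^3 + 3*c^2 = (c + 3)*(c^2) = c*(c + 3)*(c)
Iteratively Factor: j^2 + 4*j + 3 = (j + 3)*(j + 1)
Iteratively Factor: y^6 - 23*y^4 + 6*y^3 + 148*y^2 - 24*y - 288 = (y - 3)*(y^5 + 3*y^4 - 14*y^3 - 36*y^2 + 40*y + 96) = (y - 3)*(y + 4)*(y^4 - y^3 - 10*y^2 + 4*y + 24) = (y - 3)^2*(y + 4)*(y^3 + 2*y^2 - 4*y - 8) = (y - 3)^2*(y + 2)*(y + 4)*(y^2 - 4) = (y - 3)^2*(y - 2)*(y + 2)*(y + 4)*(y + 2)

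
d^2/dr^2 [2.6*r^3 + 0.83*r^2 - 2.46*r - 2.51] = 15.6*r + 1.66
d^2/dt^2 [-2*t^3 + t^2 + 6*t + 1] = 2 - 12*t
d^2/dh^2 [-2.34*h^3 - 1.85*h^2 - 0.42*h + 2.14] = -14.04*h - 3.7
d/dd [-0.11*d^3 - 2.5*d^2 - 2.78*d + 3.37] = -0.33*d^2 - 5.0*d - 2.78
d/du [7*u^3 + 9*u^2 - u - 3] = 21*u^2 + 18*u - 1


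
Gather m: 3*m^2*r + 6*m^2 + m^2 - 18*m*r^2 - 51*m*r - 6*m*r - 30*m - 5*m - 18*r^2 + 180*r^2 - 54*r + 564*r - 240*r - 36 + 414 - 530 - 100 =m^2*(3*r + 7) + m*(-18*r^2 - 57*r - 35) + 162*r^2 + 270*r - 252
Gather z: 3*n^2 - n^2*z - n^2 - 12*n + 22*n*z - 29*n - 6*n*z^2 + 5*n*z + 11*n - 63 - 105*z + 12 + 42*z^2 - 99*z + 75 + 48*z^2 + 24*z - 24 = 2*n^2 - 30*n + z^2*(90 - 6*n) + z*(-n^2 + 27*n - 180)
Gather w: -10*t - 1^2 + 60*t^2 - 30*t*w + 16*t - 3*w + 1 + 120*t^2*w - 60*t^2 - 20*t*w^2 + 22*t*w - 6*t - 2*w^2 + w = w^2*(-20*t - 2) + w*(120*t^2 - 8*t - 2)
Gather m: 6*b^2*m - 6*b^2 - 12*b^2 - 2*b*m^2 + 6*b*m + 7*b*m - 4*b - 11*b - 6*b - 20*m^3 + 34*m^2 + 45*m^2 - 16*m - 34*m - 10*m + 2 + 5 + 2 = -18*b^2 - 21*b - 20*m^3 + m^2*(79 - 2*b) + m*(6*b^2 + 13*b - 60) + 9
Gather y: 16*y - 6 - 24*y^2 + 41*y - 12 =-24*y^2 + 57*y - 18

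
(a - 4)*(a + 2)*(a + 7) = a^3 + 5*a^2 - 22*a - 56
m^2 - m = m*(m - 1)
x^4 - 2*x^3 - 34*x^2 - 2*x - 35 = (x - 7)*(x + 5)*(x - I)*(x + I)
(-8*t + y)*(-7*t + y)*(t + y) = 56*t^3 + 41*t^2*y - 14*t*y^2 + y^3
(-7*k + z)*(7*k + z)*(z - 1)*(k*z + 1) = -49*k^3*z^2 + 49*k^3*z - 49*k^2*z + 49*k^2 + k*z^4 - k*z^3 + z^3 - z^2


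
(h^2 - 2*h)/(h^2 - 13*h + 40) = h*(h - 2)/(h^2 - 13*h + 40)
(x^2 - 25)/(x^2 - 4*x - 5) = (x + 5)/(x + 1)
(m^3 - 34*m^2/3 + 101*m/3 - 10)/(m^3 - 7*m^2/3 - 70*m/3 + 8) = (m - 5)/(m + 4)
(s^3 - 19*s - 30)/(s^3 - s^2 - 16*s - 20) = (s + 3)/(s + 2)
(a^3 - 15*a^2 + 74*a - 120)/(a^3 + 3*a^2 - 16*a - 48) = (a^2 - 11*a + 30)/(a^2 + 7*a + 12)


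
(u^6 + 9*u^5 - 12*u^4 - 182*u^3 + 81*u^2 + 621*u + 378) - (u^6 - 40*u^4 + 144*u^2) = 9*u^5 + 28*u^4 - 182*u^3 - 63*u^2 + 621*u + 378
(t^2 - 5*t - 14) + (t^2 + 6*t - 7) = 2*t^2 + t - 21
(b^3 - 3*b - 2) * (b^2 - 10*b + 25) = b^5 - 10*b^4 + 22*b^3 + 28*b^2 - 55*b - 50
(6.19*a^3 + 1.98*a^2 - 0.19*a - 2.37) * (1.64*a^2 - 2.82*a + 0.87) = 10.1516*a^5 - 14.2086*a^4 - 0.5099*a^3 - 1.6284*a^2 + 6.5181*a - 2.0619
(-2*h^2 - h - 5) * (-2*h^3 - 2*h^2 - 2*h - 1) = 4*h^5 + 6*h^4 + 16*h^3 + 14*h^2 + 11*h + 5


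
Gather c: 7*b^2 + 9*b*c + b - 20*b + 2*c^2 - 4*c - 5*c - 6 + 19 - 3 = 7*b^2 - 19*b + 2*c^2 + c*(9*b - 9) + 10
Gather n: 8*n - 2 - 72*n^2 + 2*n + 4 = -72*n^2 + 10*n + 2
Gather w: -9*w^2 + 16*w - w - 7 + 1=-9*w^2 + 15*w - 6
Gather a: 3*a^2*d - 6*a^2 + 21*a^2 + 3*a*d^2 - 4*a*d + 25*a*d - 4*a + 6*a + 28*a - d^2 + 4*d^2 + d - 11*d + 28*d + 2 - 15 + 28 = a^2*(3*d + 15) + a*(3*d^2 + 21*d + 30) + 3*d^2 + 18*d + 15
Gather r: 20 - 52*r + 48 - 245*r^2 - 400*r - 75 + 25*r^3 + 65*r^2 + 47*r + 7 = 25*r^3 - 180*r^2 - 405*r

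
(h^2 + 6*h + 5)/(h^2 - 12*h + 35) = (h^2 + 6*h + 5)/(h^2 - 12*h + 35)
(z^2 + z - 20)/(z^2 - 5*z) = (z^2 + z - 20)/(z*(z - 5))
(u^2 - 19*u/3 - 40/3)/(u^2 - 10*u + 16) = (u + 5/3)/(u - 2)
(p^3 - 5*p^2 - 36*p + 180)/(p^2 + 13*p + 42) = (p^2 - 11*p + 30)/(p + 7)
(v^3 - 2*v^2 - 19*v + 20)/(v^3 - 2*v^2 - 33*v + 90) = (v^2 + 3*v - 4)/(v^2 + 3*v - 18)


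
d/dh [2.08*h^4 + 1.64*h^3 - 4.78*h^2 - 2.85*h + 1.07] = 8.32*h^3 + 4.92*h^2 - 9.56*h - 2.85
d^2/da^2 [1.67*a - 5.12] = 0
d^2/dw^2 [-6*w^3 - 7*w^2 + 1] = -36*w - 14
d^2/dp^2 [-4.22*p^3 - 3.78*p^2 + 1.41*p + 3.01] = -25.32*p - 7.56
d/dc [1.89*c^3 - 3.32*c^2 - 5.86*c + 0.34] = 5.67*c^2 - 6.64*c - 5.86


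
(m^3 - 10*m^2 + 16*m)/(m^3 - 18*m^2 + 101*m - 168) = m*(m - 2)/(m^2 - 10*m + 21)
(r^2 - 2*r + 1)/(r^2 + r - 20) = (r^2 - 2*r + 1)/(r^2 + r - 20)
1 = 1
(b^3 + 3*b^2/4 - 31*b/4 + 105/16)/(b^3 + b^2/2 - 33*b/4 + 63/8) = (4*b - 5)/(2*(2*b - 3))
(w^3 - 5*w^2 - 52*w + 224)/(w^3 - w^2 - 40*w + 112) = (w - 8)/(w - 4)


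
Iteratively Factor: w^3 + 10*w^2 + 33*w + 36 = (w + 3)*(w^2 + 7*w + 12) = (w + 3)^2*(w + 4)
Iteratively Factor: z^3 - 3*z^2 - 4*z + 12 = (z - 2)*(z^2 - z - 6) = (z - 3)*(z - 2)*(z + 2)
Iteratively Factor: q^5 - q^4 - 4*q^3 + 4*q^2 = (q)*(q^4 - q^3 - 4*q^2 + 4*q) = q^2*(q^3 - q^2 - 4*q + 4) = q^2*(q - 1)*(q^2 - 4) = q^2*(q - 2)*(q - 1)*(q + 2)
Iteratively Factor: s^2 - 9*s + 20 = (s - 5)*(s - 4)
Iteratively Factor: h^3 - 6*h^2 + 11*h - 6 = (h - 3)*(h^2 - 3*h + 2) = (h - 3)*(h - 2)*(h - 1)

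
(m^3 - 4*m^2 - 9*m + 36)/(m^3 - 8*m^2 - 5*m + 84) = (m - 3)/(m - 7)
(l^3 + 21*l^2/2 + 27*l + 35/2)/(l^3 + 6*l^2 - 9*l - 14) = (l + 5/2)/(l - 2)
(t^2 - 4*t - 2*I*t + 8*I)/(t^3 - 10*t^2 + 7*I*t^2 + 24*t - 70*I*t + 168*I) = (t - 2*I)/(t^2 + t*(-6 + 7*I) - 42*I)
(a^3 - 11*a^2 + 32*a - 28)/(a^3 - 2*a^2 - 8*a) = (-a^3 + 11*a^2 - 32*a + 28)/(a*(-a^2 + 2*a + 8))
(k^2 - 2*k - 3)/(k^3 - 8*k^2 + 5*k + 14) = (k - 3)/(k^2 - 9*k + 14)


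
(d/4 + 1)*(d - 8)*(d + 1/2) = d^3/4 - 7*d^2/8 - 17*d/2 - 4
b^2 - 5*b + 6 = (b - 3)*(b - 2)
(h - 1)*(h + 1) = h^2 - 1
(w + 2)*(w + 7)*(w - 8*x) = w^3 - 8*w^2*x + 9*w^2 - 72*w*x + 14*w - 112*x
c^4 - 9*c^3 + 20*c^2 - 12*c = c*(c - 6)*(c - 2)*(c - 1)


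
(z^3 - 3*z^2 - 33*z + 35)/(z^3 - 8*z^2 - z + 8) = (z^2 - 2*z - 35)/(z^2 - 7*z - 8)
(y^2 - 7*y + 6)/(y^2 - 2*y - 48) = (-y^2 + 7*y - 6)/(-y^2 + 2*y + 48)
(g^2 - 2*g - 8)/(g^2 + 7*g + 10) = (g - 4)/(g + 5)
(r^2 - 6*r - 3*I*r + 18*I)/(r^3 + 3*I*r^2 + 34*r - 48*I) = (r - 6)/(r^2 + 6*I*r + 16)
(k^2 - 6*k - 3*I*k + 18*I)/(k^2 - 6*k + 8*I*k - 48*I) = (k - 3*I)/(k + 8*I)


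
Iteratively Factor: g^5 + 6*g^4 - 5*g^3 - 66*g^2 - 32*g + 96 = (g - 1)*(g^4 + 7*g^3 + 2*g^2 - 64*g - 96) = (g - 3)*(g - 1)*(g^3 + 10*g^2 + 32*g + 32) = (g - 3)*(g - 1)*(g + 2)*(g^2 + 8*g + 16) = (g - 3)*(g - 1)*(g + 2)*(g + 4)*(g + 4)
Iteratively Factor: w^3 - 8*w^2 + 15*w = (w - 3)*(w^2 - 5*w) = w*(w - 3)*(w - 5)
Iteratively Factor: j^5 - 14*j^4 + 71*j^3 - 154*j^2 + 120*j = (j)*(j^4 - 14*j^3 + 71*j^2 - 154*j + 120) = j*(j - 4)*(j^3 - 10*j^2 + 31*j - 30) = j*(j - 4)*(j - 3)*(j^2 - 7*j + 10) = j*(j - 4)*(j - 3)*(j - 2)*(j - 5)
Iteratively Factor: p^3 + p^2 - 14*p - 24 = (p - 4)*(p^2 + 5*p + 6) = (p - 4)*(p + 2)*(p + 3)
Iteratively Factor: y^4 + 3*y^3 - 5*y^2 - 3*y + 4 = (y + 1)*(y^3 + 2*y^2 - 7*y + 4) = (y - 1)*(y + 1)*(y^2 + 3*y - 4) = (y - 1)*(y + 1)*(y + 4)*(y - 1)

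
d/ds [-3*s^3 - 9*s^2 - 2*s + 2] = -9*s^2 - 18*s - 2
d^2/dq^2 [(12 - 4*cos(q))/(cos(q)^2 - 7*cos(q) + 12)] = 4*(cos(q)^2 + 4*cos(q) - 2)/(cos(q) - 4)^3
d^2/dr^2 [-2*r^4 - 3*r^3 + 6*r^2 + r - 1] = -24*r^2 - 18*r + 12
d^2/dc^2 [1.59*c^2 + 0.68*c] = 3.18000000000000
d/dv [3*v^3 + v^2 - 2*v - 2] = 9*v^2 + 2*v - 2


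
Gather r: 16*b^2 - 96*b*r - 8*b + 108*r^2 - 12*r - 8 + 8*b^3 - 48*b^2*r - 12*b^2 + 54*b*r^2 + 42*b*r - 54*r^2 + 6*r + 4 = 8*b^3 + 4*b^2 - 8*b + r^2*(54*b + 54) + r*(-48*b^2 - 54*b - 6) - 4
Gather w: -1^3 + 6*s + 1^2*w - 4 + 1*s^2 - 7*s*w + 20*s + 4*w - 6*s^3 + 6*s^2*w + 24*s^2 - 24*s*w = -6*s^3 + 25*s^2 + 26*s + w*(6*s^2 - 31*s + 5) - 5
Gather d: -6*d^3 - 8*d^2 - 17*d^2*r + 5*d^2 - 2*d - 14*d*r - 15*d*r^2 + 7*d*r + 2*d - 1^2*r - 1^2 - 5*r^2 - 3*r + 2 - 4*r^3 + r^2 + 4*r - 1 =-6*d^3 + d^2*(-17*r - 3) + d*(-15*r^2 - 7*r) - 4*r^3 - 4*r^2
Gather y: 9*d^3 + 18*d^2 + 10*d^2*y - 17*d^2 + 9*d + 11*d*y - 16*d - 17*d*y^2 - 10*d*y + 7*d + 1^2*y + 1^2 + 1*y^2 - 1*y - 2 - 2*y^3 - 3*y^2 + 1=9*d^3 + d^2 - 2*y^3 + y^2*(-17*d - 2) + y*(10*d^2 + d)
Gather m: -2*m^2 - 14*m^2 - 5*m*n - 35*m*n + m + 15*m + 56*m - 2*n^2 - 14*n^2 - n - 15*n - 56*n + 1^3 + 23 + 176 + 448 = -16*m^2 + m*(72 - 40*n) - 16*n^2 - 72*n + 648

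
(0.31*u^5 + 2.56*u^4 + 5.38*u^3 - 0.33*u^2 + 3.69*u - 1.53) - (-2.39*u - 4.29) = 0.31*u^5 + 2.56*u^4 + 5.38*u^3 - 0.33*u^2 + 6.08*u + 2.76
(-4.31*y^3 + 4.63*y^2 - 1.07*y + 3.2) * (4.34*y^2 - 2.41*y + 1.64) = -18.7054*y^5 + 30.4813*y^4 - 22.8705*y^3 + 24.0599*y^2 - 9.4668*y + 5.248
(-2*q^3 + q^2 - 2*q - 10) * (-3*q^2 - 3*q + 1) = 6*q^5 + 3*q^4 + q^3 + 37*q^2 + 28*q - 10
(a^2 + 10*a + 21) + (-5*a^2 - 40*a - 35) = -4*a^2 - 30*a - 14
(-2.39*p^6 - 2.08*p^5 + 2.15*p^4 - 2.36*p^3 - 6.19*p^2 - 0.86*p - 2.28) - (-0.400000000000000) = -2.39*p^6 - 2.08*p^5 + 2.15*p^4 - 2.36*p^3 - 6.19*p^2 - 0.86*p - 1.88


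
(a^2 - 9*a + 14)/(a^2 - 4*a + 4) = (a - 7)/(a - 2)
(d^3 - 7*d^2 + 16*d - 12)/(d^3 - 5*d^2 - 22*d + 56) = (d^2 - 5*d + 6)/(d^2 - 3*d - 28)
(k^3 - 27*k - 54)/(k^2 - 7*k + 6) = (k^2 + 6*k + 9)/(k - 1)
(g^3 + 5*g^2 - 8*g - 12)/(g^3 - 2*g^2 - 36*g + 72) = (g + 1)/(g - 6)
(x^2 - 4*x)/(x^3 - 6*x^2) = (x - 4)/(x*(x - 6))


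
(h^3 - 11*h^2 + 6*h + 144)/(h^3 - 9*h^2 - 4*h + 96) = (h - 6)/(h - 4)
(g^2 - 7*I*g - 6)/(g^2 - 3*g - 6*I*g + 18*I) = (g - I)/(g - 3)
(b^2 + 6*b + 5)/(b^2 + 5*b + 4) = (b + 5)/(b + 4)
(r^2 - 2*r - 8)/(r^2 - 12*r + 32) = (r + 2)/(r - 8)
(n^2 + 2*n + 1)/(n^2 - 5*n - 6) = (n + 1)/(n - 6)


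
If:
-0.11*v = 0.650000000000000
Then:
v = -5.91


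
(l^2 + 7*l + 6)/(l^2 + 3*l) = (l^2 + 7*l + 6)/(l*(l + 3))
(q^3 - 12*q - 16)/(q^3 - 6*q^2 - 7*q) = (-q^3 + 12*q + 16)/(q*(-q^2 + 6*q + 7))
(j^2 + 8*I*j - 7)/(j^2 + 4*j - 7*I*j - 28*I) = (j^2 + 8*I*j - 7)/(j^2 + j*(4 - 7*I) - 28*I)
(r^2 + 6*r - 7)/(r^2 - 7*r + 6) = (r + 7)/(r - 6)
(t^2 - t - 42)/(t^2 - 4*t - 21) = (t + 6)/(t + 3)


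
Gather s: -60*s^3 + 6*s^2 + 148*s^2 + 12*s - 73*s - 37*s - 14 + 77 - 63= -60*s^3 + 154*s^2 - 98*s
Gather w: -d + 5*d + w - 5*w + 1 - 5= 4*d - 4*w - 4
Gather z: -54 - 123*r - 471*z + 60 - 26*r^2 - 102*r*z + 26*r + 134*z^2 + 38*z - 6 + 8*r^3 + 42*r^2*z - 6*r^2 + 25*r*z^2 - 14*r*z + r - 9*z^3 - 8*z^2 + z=8*r^3 - 32*r^2 - 96*r - 9*z^3 + z^2*(25*r + 126) + z*(42*r^2 - 116*r - 432)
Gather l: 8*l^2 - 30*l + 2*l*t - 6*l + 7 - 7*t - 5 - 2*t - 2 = 8*l^2 + l*(2*t - 36) - 9*t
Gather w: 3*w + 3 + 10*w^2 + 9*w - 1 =10*w^2 + 12*w + 2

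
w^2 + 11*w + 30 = (w + 5)*(w + 6)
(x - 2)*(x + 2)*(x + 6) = x^3 + 6*x^2 - 4*x - 24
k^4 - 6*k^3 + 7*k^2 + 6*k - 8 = (k - 4)*(k - 2)*(k - 1)*(k + 1)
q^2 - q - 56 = (q - 8)*(q + 7)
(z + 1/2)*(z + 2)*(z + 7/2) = z^3 + 6*z^2 + 39*z/4 + 7/2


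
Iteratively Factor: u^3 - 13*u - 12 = (u + 1)*(u^2 - u - 12) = (u - 4)*(u + 1)*(u + 3)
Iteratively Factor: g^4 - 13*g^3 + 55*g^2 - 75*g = (g - 3)*(g^3 - 10*g^2 + 25*g) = g*(g - 3)*(g^2 - 10*g + 25) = g*(g - 5)*(g - 3)*(g - 5)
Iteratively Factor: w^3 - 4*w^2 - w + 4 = (w - 4)*(w^2 - 1) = (w - 4)*(w + 1)*(w - 1)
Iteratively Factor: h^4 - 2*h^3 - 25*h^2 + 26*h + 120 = (h + 2)*(h^3 - 4*h^2 - 17*h + 60) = (h + 2)*(h + 4)*(h^2 - 8*h + 15) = (h - 3)*(h + 2)*(h + 4)*(h - 5)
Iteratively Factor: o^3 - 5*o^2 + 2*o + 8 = (o - 2)*(o^2 - 3*o - 4) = (o - 4)*(o - 2)*(o + 1)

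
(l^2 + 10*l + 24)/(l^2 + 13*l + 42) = (l + 4)/(l + 7)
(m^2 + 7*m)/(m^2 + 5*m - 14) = m/(m - 2)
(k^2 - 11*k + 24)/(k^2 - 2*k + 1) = (k^2 - 11*k + 24)/(k^2 - 2*k + 1)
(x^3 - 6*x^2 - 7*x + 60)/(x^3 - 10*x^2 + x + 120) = (x - 4)/(x - 8)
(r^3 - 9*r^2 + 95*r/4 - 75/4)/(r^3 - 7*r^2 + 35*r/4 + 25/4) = (2*r - 3)/(2*r + 1)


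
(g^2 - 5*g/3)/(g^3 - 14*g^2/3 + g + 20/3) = g/(g^2 - 3*g - 4)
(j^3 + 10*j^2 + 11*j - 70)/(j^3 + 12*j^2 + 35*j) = (j - 2)/j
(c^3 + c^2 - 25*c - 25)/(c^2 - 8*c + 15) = (c^2 + 6*c + 5)/(c - 3)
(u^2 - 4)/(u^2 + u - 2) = (u - 2)/(u - 1)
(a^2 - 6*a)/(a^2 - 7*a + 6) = a/(a - 1)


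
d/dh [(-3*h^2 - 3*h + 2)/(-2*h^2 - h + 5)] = (-3*h^2 - 22*h - 13)/(4*h^4 + 4*h^3 - 19*h^2 - 10*h + 25)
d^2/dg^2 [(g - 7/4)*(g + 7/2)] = 2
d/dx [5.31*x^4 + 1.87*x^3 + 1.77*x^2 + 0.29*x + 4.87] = 21.24*x^3 + 5.61*x^2 + 3.54*x + 0.29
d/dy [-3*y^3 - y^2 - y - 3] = -9*y^2 - 2*y - 1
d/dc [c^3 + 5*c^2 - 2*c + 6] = 3*c^2 + 10*c - 2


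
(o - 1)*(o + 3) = o^2 + 2*o - 3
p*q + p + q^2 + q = (p + q)*(q + 1)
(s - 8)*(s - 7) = s^2 - 15*s + 56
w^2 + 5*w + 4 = (w + 1)*(w + 4)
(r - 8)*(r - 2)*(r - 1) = r^3 - 11*r^2 + 26*r - 16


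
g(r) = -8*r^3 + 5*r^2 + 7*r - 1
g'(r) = -24*r^2 + 10*r + 7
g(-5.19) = 1215.74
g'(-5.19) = -691.37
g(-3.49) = 375.54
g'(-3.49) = -320.22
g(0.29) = 1.26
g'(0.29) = 7.88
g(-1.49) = 26.13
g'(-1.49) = -61.18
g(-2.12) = 82.86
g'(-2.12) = -122.07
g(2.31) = -56.76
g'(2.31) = -97.97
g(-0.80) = 0.70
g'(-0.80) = -16.36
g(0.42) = 2.23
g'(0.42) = 6.97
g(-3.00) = 239.00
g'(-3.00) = -239.00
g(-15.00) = 28019.00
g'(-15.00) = -5543.00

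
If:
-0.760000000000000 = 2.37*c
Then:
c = -0.32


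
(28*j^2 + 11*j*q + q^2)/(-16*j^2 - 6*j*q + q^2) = (28*j^2 + 11*j*q + q^2)/(-16*j^2 - 6*j*q + q^2)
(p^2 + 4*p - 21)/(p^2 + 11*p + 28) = (p - 3)/(p + 4)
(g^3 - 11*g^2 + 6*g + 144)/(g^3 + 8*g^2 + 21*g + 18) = (g^2 - 14*g + 48)/(g^2 + 5*g + 6)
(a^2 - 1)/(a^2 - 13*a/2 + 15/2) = 2*(a^2 - 1)/(2*a^2 - 13*a + 15)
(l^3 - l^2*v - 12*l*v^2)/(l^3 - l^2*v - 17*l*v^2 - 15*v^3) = l*(-l + 4*v)/(-l^2 + 4*l*v + 5*v^2)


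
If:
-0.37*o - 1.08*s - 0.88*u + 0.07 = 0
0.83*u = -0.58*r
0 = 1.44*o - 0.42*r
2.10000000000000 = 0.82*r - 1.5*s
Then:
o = 5.53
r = 18.97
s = 8.97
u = -13.26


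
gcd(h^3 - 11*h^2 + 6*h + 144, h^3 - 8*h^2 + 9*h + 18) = h - 6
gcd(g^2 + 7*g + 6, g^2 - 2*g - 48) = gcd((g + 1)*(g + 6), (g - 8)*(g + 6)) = g + 6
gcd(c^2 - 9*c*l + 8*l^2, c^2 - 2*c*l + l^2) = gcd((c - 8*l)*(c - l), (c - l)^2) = c - l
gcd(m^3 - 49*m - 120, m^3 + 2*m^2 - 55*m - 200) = m^2 - 3*m - 40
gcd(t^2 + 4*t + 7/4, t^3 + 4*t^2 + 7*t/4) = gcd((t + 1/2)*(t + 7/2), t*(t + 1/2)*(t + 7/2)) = t^2 + 4*t + 7/4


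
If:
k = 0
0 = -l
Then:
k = 0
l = 0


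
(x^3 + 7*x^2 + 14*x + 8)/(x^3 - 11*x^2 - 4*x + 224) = (x^2 + 3*x + 2)/(x^2 - 15*x + 56)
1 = 1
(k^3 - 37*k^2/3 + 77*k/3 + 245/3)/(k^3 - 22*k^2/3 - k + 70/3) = (k - 7)/(k - 2)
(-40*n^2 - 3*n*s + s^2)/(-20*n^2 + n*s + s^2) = (-8*n + s)/(-4*n + s)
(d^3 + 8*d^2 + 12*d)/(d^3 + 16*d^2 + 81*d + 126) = d*(d + 2)/(d^2 + 10*d + 21)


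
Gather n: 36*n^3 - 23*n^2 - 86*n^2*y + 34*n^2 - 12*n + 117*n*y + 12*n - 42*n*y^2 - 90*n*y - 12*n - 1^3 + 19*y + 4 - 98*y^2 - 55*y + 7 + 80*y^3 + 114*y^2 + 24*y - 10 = 36*n^3 + n^2*(11 - 86*y) + n*(-42*y^2 + 27*y - 12) + 80*y^3 + 16*y^2 - 12*y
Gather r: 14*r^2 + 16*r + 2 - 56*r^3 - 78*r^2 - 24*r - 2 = -56*r^3 - 64*r^2 - 8*r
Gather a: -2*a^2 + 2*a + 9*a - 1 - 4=-2*a^2 + 11*a - 5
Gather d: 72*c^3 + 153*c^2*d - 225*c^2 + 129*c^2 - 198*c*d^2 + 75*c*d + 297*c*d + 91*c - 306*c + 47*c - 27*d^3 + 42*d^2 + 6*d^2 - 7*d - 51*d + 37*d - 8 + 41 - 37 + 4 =72*c^3 - 96*c^2 - 168*c - 27*d^3 + d^2*(48 - 198*c) + d*(153*c^2 + 372*c - 21)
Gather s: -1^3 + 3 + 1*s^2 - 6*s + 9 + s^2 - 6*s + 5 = 2*s^2 - 12*s + 16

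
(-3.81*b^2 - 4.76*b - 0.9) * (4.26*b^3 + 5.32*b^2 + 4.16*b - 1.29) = -16.2306*b^5 - 40.5468*b^4 - 45.0068*b^3 - 19.6747*b^2 + 2.3964*b + 1.161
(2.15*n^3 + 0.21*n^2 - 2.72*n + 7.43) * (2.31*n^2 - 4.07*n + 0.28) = 4.9665*n^5 - 8.2654*n^4 - 6.5359*n^3 + 28.2925*n^2 - 31.0017*n + 2.0804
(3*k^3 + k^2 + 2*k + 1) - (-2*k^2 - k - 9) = 3*k^3 + 3*k^2 + 3*k + 10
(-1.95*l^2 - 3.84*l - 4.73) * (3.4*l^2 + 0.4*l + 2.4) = -6.63*l^4 - 13.836*l^3 - 22.298*l^2 - 11.108*l - 11.352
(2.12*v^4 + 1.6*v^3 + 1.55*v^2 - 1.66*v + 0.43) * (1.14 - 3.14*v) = -6.6568*v^5 - 2.6072*v^4 - 3.043*v^3 + 6.9794*v^2 - 3.2426*v + 0.4902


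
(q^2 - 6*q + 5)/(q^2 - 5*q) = (q - 1)/q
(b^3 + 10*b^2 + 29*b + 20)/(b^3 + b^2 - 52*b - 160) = (b + 1)/(b - 8)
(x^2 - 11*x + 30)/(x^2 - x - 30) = (x - 5)/(x + 5)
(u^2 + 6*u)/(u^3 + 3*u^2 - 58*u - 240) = u/(u^2 - 3*u - 40)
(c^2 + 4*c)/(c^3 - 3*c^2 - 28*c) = 1/(c - 7)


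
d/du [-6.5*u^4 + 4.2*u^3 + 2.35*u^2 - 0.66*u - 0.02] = -26.0*u^3 + 12.6*u^2 + 4.7*u - 0.66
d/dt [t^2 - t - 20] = 2*t - 1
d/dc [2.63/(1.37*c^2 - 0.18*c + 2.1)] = (0.4734 - 7.2062*c)/(1.37*c^2 - 0.18*c + 2.1)^2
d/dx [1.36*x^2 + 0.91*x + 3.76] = 2.72*x + 0.91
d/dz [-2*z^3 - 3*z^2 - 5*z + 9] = -6*z^2 - 6*z - 5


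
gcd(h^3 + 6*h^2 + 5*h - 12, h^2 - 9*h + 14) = 1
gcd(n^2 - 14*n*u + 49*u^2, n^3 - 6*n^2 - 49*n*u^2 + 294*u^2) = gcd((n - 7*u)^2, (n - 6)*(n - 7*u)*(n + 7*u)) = -n + 7*u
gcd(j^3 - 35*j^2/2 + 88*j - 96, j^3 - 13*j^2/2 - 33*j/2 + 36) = j^2 - 19*j/2 + 12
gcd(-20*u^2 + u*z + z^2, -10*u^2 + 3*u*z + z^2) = 5*u + z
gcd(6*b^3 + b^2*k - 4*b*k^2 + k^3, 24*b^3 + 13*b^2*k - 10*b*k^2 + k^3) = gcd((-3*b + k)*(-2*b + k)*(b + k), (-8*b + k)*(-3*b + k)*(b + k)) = 3*b^2 + 2*b*k - k^2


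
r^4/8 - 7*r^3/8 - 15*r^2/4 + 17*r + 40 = (r/4 + 1)*(r/2 + 1)*(r - 8)*(r - 5)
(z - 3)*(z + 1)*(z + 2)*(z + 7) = z^4 + 7*z^3 - 7*z^2 - 55*z - 42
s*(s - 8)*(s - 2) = s^3 - 10*s^2 + 16*s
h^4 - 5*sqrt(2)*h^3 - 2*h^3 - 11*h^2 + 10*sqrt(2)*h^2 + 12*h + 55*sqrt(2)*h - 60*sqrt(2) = (h - 4)*(h - 1)*(h + 3)*(h - 5*sqrt(2))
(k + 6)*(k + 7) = k^2 + 13*k + 42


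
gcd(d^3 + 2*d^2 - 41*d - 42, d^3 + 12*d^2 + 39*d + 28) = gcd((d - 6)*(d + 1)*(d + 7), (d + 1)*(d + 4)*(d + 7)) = d^2 + 8*d + 7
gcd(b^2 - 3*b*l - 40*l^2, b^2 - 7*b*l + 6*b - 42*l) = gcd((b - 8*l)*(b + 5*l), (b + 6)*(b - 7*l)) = 1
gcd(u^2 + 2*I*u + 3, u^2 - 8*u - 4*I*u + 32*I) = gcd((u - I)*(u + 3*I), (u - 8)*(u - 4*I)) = 1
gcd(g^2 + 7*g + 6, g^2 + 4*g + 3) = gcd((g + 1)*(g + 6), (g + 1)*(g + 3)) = g + 1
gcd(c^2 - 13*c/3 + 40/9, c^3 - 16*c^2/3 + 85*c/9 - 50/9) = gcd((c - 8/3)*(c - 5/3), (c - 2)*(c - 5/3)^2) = c - 5/3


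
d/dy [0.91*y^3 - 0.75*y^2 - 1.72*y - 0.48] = 2.73*y^2 - 1.5*y - 1.72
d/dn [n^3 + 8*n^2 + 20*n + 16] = 3*n^2 + 16*n + 20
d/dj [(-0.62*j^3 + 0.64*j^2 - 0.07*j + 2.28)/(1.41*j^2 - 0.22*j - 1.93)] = (-0.8742*j^4 + 0.2728*j^3 + 3.5477*j^2 - 8.9*j + 0.6367)/(1.9881*j^4 - 0.6204*j^3 - 5.3942*j^2 + 0.8492*j + 3.7249)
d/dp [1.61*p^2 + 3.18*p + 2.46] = 3.22*p + 3.18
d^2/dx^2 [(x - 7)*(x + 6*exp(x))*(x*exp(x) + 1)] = x^3*exp(x) + 24*x^2*exp(2*x) - x^2*exp(x) - 120*x*exp(2*x) - 16*x*exp(x) - 156*exp(2*x) - 44*exp(x) + 2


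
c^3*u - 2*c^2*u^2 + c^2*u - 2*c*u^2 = c*(c - 2*u)*(c*u + u)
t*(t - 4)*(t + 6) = t^3 + 2*t^2 - 24*t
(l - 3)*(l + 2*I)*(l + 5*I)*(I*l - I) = I*l^4 - 7*l^3 - 4*I*l^3 + 28*l^2 - 7*I*l^2 - 21*l + 40*I*l - 30*I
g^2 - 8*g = g*(g - 8)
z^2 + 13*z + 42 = (z + 6)*(z + 7)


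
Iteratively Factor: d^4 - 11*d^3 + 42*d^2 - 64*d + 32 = (d - 2)*(d^3 - 9*d^2 + 24*d - 16) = (d - 4)*(d - 2)*(d^2 - 5*d + 4) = (d - 4)*(d - 2)*(d - 1)*(d - 4)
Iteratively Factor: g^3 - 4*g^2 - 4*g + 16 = (g + 2)*(g^2 - 6*g + 8) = (g - 2)*(g + 2)*(g - 4)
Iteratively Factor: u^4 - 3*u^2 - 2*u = (u + 1)*(u^3 - u^2 - 2*u) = (u + 1)^2*(u^2 - 2*u) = u*(u + 1)^2*(u - 2)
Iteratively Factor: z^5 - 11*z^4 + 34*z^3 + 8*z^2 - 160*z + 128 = (z - 4)*(z^4 - 7*z^3 + 6*z^2 + 32*z - 32) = (z - 4)*(z + 2)*(z^3 - 9*z^2 + 24*z - 16) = (z - 4)^2*(z + 2)*(z^2 - 5*z + 4) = (z - 4)^2*(z - 1)*(z + 2)*(z - 4)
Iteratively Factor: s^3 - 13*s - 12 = (s - 4)*(s^2 + 4*s + 3) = (s - 4)*(s + 1)*(s + 3)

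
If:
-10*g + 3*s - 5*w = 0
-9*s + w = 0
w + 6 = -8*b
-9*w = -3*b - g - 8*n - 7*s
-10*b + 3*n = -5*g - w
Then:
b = -462/1061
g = 1246/1061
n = -8180/3183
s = -890/3183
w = -2670/1061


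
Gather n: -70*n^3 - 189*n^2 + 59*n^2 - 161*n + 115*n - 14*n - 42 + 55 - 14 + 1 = -70*n^3 - 130*n^2 - 60*n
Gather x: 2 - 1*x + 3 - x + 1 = 6 - 2*x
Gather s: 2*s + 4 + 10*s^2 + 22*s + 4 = 10*s^2 + 24*s + 8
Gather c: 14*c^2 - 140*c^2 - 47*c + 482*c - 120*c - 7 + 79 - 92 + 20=-126*c^2 + 315*c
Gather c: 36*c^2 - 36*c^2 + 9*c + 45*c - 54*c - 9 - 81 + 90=0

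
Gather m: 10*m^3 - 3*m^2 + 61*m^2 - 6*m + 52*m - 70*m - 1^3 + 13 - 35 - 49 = 10*m^3 + 58*m^2 - 24*m - 72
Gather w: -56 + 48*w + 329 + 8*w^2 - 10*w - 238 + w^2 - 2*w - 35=9*w^2 + 36*w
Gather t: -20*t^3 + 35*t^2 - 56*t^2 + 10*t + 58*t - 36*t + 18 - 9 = -20*t^3 - 21*t^2 + 32*t + 9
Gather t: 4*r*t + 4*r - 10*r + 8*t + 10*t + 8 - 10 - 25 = -6*r + t*(4*r + 18) - 27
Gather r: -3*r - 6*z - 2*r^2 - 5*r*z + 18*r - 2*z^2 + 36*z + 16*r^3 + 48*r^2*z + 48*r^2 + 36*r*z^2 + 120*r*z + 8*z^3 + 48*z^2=16*r^3 + r^2*(48*z + 46) + r*(36*z^2 + 115*z + 15) + 8*z^3 + 46*z^2 + 30*z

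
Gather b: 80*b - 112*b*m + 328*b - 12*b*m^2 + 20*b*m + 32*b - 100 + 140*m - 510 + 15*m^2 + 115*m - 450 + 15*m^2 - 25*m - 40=b*(-12*m^2 - 92*m + 440) + 30*m^2 + 230*m - 1100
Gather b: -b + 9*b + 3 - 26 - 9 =8*b - 32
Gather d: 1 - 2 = -1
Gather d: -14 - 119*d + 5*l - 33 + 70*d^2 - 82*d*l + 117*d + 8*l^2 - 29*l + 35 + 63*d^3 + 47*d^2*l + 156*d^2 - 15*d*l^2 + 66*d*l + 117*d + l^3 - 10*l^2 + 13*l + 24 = 63*d^3 + d^2*(47*l + 226) + d*(-15*l^2 - 16*l + 115) + l^3 - 2*l^2 - 11*l + 12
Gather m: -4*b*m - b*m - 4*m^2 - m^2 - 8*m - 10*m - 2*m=-5*m^2 + m*(-5*b - 20)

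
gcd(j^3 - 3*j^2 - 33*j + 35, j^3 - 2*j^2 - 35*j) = j^2 - 2*j - 35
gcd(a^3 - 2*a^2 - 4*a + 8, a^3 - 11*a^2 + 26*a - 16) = a - 2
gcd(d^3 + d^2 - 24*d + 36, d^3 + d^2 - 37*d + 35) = 1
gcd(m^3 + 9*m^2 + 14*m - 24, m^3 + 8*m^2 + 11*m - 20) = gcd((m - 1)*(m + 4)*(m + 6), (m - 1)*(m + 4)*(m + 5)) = m^2 + 3*m - 4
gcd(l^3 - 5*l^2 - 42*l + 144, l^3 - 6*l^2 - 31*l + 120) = l^2 - 11*l + 24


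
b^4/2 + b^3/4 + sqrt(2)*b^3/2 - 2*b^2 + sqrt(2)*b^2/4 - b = b*(b/2 + sqrt(2))*(b + 1/2)*(b - sqrt(2))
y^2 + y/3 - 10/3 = (y - 5/3)*(y + 2)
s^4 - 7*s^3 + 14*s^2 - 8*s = s*(s - 4)*(s - 2)*(s - 1)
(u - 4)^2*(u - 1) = u^3 - 9*u^2 + 24*u - 16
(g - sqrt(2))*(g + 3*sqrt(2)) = g^2 + 2*sqrt(2)*g - 6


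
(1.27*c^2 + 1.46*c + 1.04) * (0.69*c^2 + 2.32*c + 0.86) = 0.8763*c^4 + 3.9538*c^3 + 5.197*c^2 + 3.6684*c + 0.8944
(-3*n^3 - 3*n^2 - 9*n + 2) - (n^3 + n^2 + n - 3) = -4*n^3 - 4*n^2 - 10*n + 5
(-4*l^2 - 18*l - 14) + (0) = -4*l^2 - 18*l - 14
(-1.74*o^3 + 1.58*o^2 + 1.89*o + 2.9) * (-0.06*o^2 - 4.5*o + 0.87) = 0.1044*o^5 + 7.7352*o^4 - 8.7372*o^3 - 7.3044*o^2 - 11.4057*o + 2.523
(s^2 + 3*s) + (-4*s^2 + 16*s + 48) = -3*s^2 + 19*s + 48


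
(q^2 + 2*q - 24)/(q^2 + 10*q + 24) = (q - 4)/(q + 4)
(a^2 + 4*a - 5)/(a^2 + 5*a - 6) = (a + 5)/(a + 6)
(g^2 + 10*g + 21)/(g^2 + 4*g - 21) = (g + 3)/(g - 3)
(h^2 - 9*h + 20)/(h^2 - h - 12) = (h - 5)/(h + 3)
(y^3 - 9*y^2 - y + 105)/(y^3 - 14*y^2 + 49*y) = (y^2 - 2*y - 15)/(y*(y - 7))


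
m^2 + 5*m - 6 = (m - 1)*(m + 6)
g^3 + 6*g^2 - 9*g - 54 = (g - 3)*(g + 3)*(g + 6)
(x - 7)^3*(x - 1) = x^4 - 22*x^3 + 168*x^2 - 490*x + 343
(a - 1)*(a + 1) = a^2 - 1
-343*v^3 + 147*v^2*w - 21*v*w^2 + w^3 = (-7*v + w)^3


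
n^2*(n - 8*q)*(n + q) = n^4 - 7*n^3*q - 8*n^2*q^2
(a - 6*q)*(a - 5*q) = a^2 - 11*a*q + 30*q^2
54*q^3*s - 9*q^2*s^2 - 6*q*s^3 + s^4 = s*(-6*q + s)*(-3*q + s)*(3*q + s)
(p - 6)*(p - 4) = p^2 - 10*p + 24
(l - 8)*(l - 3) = l^2 - 11*l + 24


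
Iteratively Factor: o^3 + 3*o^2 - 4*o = (o - 1)*(o^2 + 4*o) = (o - 1)*(o + 4)*(o)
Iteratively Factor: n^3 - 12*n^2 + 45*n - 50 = (n - 5)*(n^2 - 7*n + 10) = (n - 5)^2*(n - 2)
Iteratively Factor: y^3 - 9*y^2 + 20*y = (y - 5)*(y^2 - 4*y) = (y - 5)*(y - 4)*(y)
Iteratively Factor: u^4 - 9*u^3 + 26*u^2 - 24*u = (u - 2)*(u^3 - 7*u^2 + 12*u) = (u - 3)*(u - 2)*(u^2 - 4*u) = u*(u - 3)*(u - 2)*(u - 4)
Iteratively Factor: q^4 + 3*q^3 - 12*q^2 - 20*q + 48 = (q - 2)*(q^3 + 5*q^2 - 2*q - 24) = (q - 2)*(q + 4)*(q^2 + q - 6) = (q - 2)^2*(q + 4)*(q + 3)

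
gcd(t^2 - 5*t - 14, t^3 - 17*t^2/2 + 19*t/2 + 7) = t - 7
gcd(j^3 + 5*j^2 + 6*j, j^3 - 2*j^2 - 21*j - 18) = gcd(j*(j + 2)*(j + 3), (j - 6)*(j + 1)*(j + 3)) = j + 3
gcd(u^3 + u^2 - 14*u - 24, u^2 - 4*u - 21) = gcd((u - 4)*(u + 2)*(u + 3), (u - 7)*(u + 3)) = u + 3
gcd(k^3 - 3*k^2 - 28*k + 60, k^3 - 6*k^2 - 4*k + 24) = k^2 - 8*k + 12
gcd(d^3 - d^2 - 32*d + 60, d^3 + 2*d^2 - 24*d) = d + 6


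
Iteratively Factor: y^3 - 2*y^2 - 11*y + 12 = (y + 3)*(y^2 - 5*y + 4) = (y - 1)*(y + 3)*(y - 4)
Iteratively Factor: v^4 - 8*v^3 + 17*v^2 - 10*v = (v - 5)*(v^3 - 3*v^2 + 2*v) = (v - 5)*(v - 1)*(v^2 - 2*v) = v*(v - 5)*(v - 1)*(v - 2)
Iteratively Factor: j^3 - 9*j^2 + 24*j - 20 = (j - 5)*(j^2 - 4*j + 4) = (j - 5)*(j - 2)*(j - 2)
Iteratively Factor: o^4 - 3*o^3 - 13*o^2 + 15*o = (o)*(o^3 - 3*o^2 - 13*o + 15) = o*(o - 5)*(o^2 + 2*o - 3) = o*(o - 5)*(o - 1)*(o + 3)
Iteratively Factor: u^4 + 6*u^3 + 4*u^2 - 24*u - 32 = (u + 2)*(u^3 + 4*u^2 - 4*u - 16) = (u + 2)*(u + 4)*(u^2 - 4) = (u + 2)^2*(u + 4)*(u - 2)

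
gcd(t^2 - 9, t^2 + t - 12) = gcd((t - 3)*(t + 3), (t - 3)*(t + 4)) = t - 3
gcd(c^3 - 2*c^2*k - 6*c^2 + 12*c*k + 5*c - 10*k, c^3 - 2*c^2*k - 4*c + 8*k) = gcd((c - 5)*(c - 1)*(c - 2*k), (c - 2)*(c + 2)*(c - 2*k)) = c - 2*k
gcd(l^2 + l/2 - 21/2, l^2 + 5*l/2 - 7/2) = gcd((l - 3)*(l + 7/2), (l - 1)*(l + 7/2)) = l + 7/2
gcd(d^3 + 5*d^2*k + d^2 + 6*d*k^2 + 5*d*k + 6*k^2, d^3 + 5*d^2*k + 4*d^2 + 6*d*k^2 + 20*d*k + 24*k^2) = d^2 + 5*d*k + 6*k^2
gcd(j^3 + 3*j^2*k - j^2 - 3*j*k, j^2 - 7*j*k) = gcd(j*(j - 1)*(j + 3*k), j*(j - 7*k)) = j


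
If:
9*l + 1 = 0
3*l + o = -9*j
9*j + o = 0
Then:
No Solution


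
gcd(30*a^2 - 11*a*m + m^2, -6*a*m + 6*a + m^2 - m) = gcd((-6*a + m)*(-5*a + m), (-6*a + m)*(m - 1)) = 6*a - m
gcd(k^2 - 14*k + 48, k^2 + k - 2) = 1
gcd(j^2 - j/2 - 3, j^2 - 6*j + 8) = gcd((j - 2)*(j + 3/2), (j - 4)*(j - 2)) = j - 2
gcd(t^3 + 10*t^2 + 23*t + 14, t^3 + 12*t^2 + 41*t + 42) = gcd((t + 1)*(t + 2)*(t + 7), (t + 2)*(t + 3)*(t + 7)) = t^2 + 9*t + 14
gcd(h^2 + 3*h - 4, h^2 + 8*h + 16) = h + 4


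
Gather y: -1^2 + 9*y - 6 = 9*y - 7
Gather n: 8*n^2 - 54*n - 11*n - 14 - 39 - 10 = 8*n^2 - 65*n - 63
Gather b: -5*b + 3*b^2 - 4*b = 3*b^2 - 9*b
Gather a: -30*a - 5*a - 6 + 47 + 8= 49 - 35*a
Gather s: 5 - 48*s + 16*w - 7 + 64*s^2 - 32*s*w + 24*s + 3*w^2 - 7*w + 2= 64*s^2 + s*(-32*w - 24) + 3*w^2 + 9*w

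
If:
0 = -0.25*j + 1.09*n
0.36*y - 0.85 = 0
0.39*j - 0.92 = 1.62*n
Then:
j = 49.89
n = 11.44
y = 2.36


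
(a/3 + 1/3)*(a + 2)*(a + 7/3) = a^3/3 + 16*a^2/9 + 3*a + 14/9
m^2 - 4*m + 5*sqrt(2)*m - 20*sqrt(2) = (m - 4)*(m + 5*sqrt(2))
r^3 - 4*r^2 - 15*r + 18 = (r - 6)*(r - 1)*(r + 3)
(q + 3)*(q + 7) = q^2 + 10*q + 21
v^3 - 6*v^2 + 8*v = v*(v - 4)*(v - 2)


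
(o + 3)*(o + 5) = o^2 + 8*o + 15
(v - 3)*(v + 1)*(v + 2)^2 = v^4 + 2*v^3 - 7*v^2 - 20*v - 12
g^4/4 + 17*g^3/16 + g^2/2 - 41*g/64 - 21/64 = (g/4 + 1/4)*(g - 3/4)*(g + 1/2)*(g + 7/2)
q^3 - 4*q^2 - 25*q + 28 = (q - 7)*(q - 1)*(q + 4)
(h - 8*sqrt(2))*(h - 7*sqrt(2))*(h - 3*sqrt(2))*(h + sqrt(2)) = h^4 - 17*sqrt(2)*h^3 + 166*h^2 - 134*sqrt(2)*h - 672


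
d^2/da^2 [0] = 0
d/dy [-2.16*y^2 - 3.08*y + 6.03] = -4.32*y - 3.08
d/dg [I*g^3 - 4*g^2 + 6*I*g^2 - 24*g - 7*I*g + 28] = 3*I*g^2 + g*(-8 + 12*I) - 24 - 7*I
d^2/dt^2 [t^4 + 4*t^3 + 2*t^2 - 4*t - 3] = 12*t^2 + 24*t + 4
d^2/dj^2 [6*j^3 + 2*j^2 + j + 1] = 36*j + 4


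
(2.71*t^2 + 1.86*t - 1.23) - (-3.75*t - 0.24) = 2.71*t^2 + 5.61*t - 0.99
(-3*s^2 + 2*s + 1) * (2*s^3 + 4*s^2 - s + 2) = -6*s^5 - 8*s^4 + 13*s^3 - 4*s^2 + 3*s + 2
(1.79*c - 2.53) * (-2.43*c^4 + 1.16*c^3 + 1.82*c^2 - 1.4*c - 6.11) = -4.3497*c^5 + 8.2243*c^4 + 0.323*c^3 - 7.1106*c^2 - 7.3949*c + 15.4583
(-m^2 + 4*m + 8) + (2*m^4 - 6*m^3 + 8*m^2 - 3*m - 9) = 2*m^4 - 6*m^3 + 7*m^2 + m - 1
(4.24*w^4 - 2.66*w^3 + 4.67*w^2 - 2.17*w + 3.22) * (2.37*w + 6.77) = 10.0488*w^5 + 22.4006*w^4 - 6.9403*w^3 + 26.473*w^2 - 7.0595*w + 21.7994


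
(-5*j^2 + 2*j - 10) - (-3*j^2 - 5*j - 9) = -2*j^2 + 7*j - 1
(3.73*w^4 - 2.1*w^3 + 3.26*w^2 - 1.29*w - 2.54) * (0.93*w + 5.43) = 3.4689*w^5 + 18.3009*w^4 - 8.3712*w^3 + 16.5021*w^2 - 9.3669*w - 13.7922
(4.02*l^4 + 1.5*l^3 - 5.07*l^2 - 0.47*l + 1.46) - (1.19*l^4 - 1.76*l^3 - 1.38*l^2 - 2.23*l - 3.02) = 2.83*l^4 + 3.26*l^3 - 3.69*l^2 + 1.76*l + 4.48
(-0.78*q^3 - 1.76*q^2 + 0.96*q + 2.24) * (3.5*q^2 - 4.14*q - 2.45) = -2.73*q^5 - 2.9308*q^4 + 12.5574*q^3 + 8.1776*q^2 - 11.6256*q - 5.488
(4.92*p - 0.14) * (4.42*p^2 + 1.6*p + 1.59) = 21.7464*p^3 + 7.2532*p^2 + 7.5988*p - 0.2226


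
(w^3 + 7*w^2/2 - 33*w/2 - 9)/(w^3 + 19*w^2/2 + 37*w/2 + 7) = (w^2 + 3*w - 18)/(w^2 + 9*w + 14)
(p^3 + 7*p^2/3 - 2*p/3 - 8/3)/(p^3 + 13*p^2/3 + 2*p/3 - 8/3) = (3*p^3 + 7*p^2 - 2*p - 8)/(3*p^3 + 13*p^2 + 2*p - 8)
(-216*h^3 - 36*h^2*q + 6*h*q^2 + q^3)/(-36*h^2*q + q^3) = (6*h + q)/q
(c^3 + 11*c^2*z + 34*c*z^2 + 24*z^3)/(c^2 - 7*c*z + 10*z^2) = (c^3 + 11*c^2*z + 34*c*z^2 + 24*z^3)/(c^2 - 7*c*z + 10*z^2)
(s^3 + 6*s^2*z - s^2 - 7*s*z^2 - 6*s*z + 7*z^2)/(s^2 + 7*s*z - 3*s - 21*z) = (s^2 - s*z - s + z)/(s - 3)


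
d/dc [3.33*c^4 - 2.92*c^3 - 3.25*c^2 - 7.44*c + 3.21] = 13.32*c^3 - 8.76*c^2 - 6.5*c - 7.44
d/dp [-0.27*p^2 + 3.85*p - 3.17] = 3.85 - 0.54*p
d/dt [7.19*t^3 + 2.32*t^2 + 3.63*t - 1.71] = 21.57*t^2 + 4.64*t + 3.63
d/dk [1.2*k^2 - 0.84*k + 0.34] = 2.4*k - 0.84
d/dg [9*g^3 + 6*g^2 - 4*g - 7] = 27*g^2 + 12*g - 4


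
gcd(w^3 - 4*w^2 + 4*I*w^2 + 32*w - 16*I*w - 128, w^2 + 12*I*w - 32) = w + 8*I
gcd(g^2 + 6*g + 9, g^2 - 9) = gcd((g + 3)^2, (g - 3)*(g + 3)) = g + 3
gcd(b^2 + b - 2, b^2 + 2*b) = b + 2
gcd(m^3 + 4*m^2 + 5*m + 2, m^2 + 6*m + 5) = m + 1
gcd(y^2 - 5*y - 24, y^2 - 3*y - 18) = y + 3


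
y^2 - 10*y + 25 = (y - 5)^2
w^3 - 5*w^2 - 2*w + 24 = (w - 4)*(w - 3)*(w + 2)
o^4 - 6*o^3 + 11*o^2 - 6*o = o*(o - 3)*(o - 2)*(o - 1)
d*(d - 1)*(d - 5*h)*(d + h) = d^4 - 4*d^3*h - d^3 - 5*d^2*h^2 + 4*d^2*h + 5*d*h^2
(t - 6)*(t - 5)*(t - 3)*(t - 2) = t^4 - 16*t^3 + 91*t^2 - 216*t + 180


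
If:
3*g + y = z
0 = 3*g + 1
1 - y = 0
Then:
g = -1/3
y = 1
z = 0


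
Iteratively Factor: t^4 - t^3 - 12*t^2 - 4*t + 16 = (t + 2)*(t^3 - 3*t^2 - 6*t + 8) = (t - 4)*(t + 2)*(t^2 + t - 2) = (t - 4)*(t - 1)*(t + 2)*(t + 2)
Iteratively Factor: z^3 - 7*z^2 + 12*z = (z - 3)*(z^2 - 4*z) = z*(z - 3)*(z - 4)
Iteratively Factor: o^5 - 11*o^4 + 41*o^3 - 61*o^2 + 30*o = (o - 5)*(o^4 - 6*o^3 + 11*o^2 - 6*o) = (o - 5)*(o - 3)*(o^3 - 3*o^2 + 2*o) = (o - 5)*(o - 3)*(o - 2)*(o^2 - o) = o*(o - 5)*(o - 3)*(o - 2)*(o - 1)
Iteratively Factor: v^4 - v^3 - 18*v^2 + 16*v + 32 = (v + 1)*(v^3 - 2*v^2 - 16*v + 32) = (v + 1)*(v + 4)*(v^2 - 6*v + 8) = (v - 2)*(v + 1)*(v + 4)*(v - 4)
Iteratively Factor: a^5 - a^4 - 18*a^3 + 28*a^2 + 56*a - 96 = (a - 2)*(a^4 + a^3 - 16*a^2 - 4*a + 48) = (a - 2)*(a + 4)*(a^3 - 3*a^2 - 4*a + 12) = (a - 3)*(a - 2)*(a + 4)*(a^2 - 4) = (a - 3)*(a - 2)^2*(a + 4)*(a + 2)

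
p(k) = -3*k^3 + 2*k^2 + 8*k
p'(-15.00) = -2077.00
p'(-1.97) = -34.81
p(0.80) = 6.14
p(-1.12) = -2.24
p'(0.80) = 5.44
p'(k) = -9*k^2 + 4*k + 8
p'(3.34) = -79.04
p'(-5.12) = -248.41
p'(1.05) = 2.28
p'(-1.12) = -7.77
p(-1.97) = 14.94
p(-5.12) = 414.12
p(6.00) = -528.00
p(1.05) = 7.13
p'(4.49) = -155.48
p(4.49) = -195.32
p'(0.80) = 5.44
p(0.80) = 6.14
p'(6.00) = -292.00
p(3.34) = -62.75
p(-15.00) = 10455.00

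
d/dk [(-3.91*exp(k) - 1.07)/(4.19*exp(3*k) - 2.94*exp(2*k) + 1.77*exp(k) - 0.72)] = (32.7658*exp(3*k) + 1.9545*exp(2*k) - 6.2916*exp(k) + 4.7091)*exp(k)/(17.5561*exp(6*k) - 24.6372*exp(5*k) + 23.4762*exp(4*k) - 16.4412*exp(3*k) + 7.3665*exp(2*k) - 2.5488*exp(k) + 0.5184)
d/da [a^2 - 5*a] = 2*a - 5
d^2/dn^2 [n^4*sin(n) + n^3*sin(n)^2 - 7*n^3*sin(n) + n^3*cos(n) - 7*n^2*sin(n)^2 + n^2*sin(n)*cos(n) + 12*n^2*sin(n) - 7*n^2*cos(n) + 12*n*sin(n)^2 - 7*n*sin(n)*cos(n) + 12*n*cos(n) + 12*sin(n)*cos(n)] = -n^4*sin(n) + 7*sqrt(2)*n^3*sin(n + pi/4) + 2*n^3*cos(2*n) - 6*n^2*sin(n) + 4*n^2*sin(2*n) - 35*n^2*cos(n) - 14*n^2*cos(2*n) - 14*n*sin(n) - 14*n*sin(2*n) + 42*n*cos(n) + 25*n*cos(2*n) + 3*n + sin(2*n) - 14*cos(n) - 7*cos(2*n) - 7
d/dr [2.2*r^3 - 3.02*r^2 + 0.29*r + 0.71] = 6.6*r^2 - 6.04*r + 0.29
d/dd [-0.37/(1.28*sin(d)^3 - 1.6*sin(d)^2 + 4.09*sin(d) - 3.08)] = (1.4208*sin(d)^2 - 1.184*sin(d) + 1.5133)*cos(d)/(1.28*sin(d)^3 - 1.6*sin(d)^2 + 4.09*sin(d) - 3.08)^2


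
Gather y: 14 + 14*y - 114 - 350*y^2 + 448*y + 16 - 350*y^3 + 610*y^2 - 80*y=-350*y^3 + 260*y^2 + 382*y - 84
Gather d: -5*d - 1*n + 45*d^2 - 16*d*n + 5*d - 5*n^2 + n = 45*d^2 - 16*d*n - 5*n^2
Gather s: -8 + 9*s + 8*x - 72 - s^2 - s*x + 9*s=-s^2 + s*(18 - x) + 8*x - 80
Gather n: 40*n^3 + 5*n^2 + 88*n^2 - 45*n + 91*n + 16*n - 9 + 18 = 40*n^3 + 93*n^2 + 62*n + 9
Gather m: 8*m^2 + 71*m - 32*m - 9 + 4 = 8*m^2 + 39*m - 5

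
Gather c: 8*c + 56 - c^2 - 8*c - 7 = 49 - c^2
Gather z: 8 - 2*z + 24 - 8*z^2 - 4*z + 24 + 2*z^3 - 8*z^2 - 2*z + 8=2*z^3 - 16*z^2 - 8*z + 64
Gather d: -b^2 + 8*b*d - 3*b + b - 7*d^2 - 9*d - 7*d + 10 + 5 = -b^2 - 2*b - 7*d^2 + d*(8*b - 16) + 15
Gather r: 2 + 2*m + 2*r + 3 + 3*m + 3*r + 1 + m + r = 6*m + 6*r + 6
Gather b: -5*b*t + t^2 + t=-5*b*t + t^2 + t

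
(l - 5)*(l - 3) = l^2 - 8*l + 15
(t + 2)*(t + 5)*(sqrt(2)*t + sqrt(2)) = sqrt(2)*t^3 + 8*sqrt(2)*t^2 + 17*sqrt(2)*t + 10*sqrt(2)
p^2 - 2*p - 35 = (p - 7)*(p + 5)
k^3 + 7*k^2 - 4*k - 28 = (k - 2)*(k + 2)*(k + 7)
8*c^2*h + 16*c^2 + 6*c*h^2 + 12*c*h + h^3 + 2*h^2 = (2*c + h)*(4*c + h)*(h + 2)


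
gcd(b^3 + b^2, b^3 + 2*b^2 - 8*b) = b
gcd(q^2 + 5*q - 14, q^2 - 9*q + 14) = q - 2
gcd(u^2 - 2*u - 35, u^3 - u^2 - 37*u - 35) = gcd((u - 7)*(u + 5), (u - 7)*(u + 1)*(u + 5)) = u^2 - 2*u - 35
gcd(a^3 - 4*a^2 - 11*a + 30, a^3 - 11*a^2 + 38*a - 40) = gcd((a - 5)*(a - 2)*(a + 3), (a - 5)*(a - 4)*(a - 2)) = a^2 - 7*a + 10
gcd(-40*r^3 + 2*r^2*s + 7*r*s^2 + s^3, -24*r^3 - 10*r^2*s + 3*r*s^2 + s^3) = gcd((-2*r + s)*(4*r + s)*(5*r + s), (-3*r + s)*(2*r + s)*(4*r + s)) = 4*r + s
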